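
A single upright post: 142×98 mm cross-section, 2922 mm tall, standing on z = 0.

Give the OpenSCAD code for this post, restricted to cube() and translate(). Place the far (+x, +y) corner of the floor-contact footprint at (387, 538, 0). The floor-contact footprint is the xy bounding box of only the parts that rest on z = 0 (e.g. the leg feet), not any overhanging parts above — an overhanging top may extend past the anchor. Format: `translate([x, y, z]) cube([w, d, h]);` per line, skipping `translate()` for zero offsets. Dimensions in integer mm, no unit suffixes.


translate([245, 440, 0]) cube([142, 98, 2922]);


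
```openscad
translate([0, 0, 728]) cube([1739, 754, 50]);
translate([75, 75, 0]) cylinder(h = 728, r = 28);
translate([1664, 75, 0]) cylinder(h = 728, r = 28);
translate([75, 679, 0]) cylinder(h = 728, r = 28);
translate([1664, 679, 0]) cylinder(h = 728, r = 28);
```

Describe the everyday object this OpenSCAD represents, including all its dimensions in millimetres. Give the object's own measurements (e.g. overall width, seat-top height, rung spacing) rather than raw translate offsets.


A rectangular dining table. The top is 1739×754×50 mm with its upper surface at z = 778 mm. It stands on four round legs of 56 mm diameter, each leg's bounding box inset 47 mm from the nearest pair of top edges, running from the floor to the underside of the top.


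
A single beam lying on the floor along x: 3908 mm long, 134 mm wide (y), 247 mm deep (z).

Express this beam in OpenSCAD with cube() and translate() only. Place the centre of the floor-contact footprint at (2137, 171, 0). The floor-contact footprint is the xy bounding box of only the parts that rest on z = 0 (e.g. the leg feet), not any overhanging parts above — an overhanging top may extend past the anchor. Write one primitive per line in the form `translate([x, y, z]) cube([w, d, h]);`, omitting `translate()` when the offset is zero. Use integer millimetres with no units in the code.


translate([183, 104, 0]) cube([3908, 134, 247]);


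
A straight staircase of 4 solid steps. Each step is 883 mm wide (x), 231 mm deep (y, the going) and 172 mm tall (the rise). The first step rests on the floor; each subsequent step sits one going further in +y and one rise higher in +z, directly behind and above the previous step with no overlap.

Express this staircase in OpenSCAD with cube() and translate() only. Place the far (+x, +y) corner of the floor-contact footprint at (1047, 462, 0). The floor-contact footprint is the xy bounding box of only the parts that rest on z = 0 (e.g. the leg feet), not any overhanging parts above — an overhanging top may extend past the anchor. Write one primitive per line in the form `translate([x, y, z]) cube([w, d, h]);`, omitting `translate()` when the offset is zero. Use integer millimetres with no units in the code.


translate([164, 231, 0]) cube([883, 231, 172]);
translate([164, 462, 172]) cube([883, 231, 172]);
translate([164, 693, 344]) cube([883, 231, 172]);
translate([164, 924, 516]) cube([883, 231, 172]);


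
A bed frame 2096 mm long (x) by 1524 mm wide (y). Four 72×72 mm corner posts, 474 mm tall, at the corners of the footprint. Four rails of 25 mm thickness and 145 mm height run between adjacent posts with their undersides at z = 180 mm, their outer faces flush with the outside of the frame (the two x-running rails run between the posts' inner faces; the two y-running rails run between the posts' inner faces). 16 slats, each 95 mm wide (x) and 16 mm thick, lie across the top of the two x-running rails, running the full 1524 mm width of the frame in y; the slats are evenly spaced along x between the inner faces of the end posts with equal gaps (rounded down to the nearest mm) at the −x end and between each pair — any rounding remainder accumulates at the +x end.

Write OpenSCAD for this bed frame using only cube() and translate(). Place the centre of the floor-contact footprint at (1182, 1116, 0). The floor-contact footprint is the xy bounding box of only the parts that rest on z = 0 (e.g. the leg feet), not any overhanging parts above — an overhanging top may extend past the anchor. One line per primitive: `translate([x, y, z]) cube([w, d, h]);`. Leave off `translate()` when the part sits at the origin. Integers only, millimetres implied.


translate([134, 354, 0]) cube([72, 72, 474]);
translate([134, 1806, 0]) cube([72, 72, 474]);
translate([2158, 354, 0]) cube([72, 72, 474]);
translate([2158, 1806, 0]) cube([72, 72, 474]);
translate([206, 354, 180]) cube([1952, 25, 145]);
translate([206, 1853, 180]) cube([1952, 25, 145]);
translate([134, 426, 180]) cube([25, 1380, 145]);
translate([2205, 426, 180]) cube([25, 1380, 145]);
translate([231, 354, 325]) cube([95, 1524, 16]);
translate([351, 354, 325]) cube([95, 1524, 16]);
translate([471, 354, 325]) cube([95, 1524, 16]);
translate([591, 354, 325]) cube([95, 1524, 16]);
translate([711, 354, 325]) cube([95, 1524, 16]);
translate([831, 354, 325]) cube([95, 1524, 16]);
translate([951, 354, 325]) cube([95, 1524, 16]);
translate([1071, 354, 325]) cube([95, 1524, 16]);
translate([1191, 354, 325]) cube([95, 1524, 16]);
translate([1311, 354, 325]) cube([95, 1524, 16]);
translate([1431, 354, 325]) cube([95, 1524, 16]);
translate([1551, 354, 325]) cube([95, 1524, 16]);
translate([1671, 354, 325]) cube([95, 1524, 16]);
translate([1791, 354, 325]) cube([95, 1524, 16]);
translate([1911, 354, 325]) cube([95, 1524, 16]);
translate([2031, 354, 325]) cube([95, 1524, 16]);


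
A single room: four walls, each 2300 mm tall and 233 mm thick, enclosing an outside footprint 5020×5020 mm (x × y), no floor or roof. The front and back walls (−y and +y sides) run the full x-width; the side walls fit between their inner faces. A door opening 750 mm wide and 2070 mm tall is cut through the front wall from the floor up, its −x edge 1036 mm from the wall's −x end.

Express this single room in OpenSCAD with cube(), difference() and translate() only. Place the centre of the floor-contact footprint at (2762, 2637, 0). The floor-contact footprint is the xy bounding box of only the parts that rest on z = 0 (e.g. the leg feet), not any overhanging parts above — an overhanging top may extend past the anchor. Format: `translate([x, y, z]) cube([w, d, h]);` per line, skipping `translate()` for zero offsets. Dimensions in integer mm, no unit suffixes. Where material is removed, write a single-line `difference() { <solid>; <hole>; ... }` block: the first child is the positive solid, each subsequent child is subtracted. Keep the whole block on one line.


difference() { translate([252, 127, 0]) cube([5020, 233, 2300]); translate([1288, 127, 0]) cube([750, 233, 2070]); }
translate([252, 4914, 0]) cube([5020, 233, 2300]);
translate([252, 360, 0]) cube([233, 4554, 2300]);
translate([5039, 360, 0]) cube([233, 4554, 2300]);


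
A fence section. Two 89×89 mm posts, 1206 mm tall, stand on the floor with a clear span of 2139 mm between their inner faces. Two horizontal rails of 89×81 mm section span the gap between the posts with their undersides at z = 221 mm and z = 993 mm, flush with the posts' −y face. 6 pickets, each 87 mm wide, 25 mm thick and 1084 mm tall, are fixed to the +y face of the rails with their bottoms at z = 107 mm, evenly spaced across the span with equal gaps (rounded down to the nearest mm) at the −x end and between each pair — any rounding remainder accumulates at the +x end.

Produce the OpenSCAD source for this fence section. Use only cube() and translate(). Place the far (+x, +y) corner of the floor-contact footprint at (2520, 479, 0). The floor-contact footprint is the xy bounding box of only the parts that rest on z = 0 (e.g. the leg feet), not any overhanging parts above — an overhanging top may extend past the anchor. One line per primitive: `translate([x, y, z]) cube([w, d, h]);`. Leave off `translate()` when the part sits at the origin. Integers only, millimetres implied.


translate([203, 390, 0]) cube([89, 89, 1206]);
translate([2431, 390, 0]) cube([89, 89, 1206]);
translate([292, 390, 221]) cube([2139, 89, 81]);
translate([292, 390, 993]) cube([2139, 89, 81]);
translate([523, 479, 107]) cube([87, 25, 1084]);
translate([841, 479, 107]) cube([87, 25, 1084]);
translate([1159, 479, 107]) cube([87, 25, 1084]);
translate([1477, 479, 107]) cube([87, 25, 1084]);
translate([1795, 479, 107]) cube([87, 25, 1084]);
translate([2113, 479, 107]) cube([87, 25, 1084]);


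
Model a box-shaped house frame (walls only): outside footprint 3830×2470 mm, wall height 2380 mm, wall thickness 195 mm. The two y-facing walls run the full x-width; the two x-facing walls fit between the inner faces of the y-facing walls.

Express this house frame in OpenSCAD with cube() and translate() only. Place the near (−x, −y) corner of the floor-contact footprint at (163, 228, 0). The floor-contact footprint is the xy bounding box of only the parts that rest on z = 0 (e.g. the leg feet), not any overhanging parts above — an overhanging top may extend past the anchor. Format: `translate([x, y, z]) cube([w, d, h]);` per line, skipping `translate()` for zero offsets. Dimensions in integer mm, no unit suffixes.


translate([163, 228, 0]) cube([3830, 195, 2380]);
translate([163, 2503, 0]) cube([3830, 195, 2380]);
translate([163, 423, 0]) cube([195, 2080, 2380]);
translate([3798, 423, 0]) cube([195, 2080, 2380]);


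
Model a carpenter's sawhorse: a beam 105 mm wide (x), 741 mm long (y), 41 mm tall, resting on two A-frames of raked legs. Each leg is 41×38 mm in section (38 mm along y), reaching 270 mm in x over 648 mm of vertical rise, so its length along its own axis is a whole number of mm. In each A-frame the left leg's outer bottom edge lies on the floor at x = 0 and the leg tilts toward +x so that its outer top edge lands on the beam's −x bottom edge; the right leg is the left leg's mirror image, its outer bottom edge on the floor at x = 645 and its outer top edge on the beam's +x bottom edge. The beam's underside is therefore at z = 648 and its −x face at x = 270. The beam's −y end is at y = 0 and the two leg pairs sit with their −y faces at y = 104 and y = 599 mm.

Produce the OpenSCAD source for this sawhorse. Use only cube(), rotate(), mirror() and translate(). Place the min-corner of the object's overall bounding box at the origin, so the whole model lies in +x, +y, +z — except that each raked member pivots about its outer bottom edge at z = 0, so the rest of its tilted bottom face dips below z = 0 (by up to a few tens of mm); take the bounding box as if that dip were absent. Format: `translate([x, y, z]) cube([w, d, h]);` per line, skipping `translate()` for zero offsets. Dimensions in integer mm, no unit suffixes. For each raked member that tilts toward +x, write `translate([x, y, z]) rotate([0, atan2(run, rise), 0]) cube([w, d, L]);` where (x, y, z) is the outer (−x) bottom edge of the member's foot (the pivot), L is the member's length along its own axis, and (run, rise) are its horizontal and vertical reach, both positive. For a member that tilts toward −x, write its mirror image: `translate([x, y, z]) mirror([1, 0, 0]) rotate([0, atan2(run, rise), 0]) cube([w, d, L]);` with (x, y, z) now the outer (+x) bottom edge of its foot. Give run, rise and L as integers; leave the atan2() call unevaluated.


translate([270, 0, 648]) cube([105, 741, 41]);
translate([0, 104, 0]) rotate([0, atan2(270, 648), 0]) cube([41, 38, 702]);
translate([645, 104, 0]) mirror([1, 0, 0]) rotate([0, atan2(270, 648), 0]) cube([41, 38, 702]);
translate([0, 599, 0]) rotate([0, atan2(270, 648), 0]) cube([41, 38, 702]);
translate([645, 599, 0]) mirror([1, 0, 0]) rotate([0, atan2(270, 648), 0]) cube([41, 38, 702]);


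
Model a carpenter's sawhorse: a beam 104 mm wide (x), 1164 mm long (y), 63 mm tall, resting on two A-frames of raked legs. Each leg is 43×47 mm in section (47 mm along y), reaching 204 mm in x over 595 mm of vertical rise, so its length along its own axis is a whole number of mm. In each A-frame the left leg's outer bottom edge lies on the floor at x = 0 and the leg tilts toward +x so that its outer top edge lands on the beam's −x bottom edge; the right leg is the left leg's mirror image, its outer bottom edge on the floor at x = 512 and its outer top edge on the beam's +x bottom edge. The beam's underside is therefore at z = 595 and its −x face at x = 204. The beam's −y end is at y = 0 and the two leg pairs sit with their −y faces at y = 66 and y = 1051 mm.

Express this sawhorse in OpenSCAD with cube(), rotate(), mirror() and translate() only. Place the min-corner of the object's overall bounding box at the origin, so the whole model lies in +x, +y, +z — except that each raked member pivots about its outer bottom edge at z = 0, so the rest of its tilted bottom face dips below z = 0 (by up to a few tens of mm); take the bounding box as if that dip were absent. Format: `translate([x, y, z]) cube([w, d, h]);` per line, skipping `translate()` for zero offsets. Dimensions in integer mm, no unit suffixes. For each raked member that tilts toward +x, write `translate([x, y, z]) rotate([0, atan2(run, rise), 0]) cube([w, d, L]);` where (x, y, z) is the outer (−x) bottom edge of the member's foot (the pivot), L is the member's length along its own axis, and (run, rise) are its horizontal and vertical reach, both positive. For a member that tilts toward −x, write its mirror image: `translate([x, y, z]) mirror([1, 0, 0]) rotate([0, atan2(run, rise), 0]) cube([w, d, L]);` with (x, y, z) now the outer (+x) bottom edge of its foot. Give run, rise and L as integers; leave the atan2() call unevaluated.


// leg length = √(204² + 595²) = 629
// right-leg outer foot x = 2·204 + 104 = 512
// beam min-corner = (204, 0, 595)
translate([204, 0, 595]) cube([104, 1164, 63]);
translate([0, 66, 0]) rotate([0, atan2(204, 595), 0]) cube([43, 47, 629]);
translate([512, 66, 0]) mirror([1, 0, 0]) rotate([0, atan2(204, 595), 0]) cube([43, 47, 629]);
translate([0, 1051, 0]) rotate([0, atan2(204, 595), 0]) cube([43, 47, 629]);
translate([512, 1051, 0]) mirror([1, 0, 0]) rotate([0, atan2(204, 595), 0]) cube([43, 47, 629]);


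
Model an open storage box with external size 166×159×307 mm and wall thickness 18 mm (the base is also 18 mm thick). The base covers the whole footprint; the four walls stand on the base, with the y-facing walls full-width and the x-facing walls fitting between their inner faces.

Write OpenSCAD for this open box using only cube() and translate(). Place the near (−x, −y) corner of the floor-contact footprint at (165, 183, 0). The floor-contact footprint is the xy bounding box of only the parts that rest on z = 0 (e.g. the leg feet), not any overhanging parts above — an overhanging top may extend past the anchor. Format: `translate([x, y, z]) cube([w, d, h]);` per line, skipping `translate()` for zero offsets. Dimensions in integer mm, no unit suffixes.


translate([165, 183, 0]) cube([166, 159, 18]);
translate([165, 183, 18]) cube([166, 18, 289]);
translate([165, 324, 18]) cube([166, 18, 289]);
translate([165, 201, 18]) cube([18, 123, 289]);
translate([313, 201, 18]) cube([18, 123, 289]);


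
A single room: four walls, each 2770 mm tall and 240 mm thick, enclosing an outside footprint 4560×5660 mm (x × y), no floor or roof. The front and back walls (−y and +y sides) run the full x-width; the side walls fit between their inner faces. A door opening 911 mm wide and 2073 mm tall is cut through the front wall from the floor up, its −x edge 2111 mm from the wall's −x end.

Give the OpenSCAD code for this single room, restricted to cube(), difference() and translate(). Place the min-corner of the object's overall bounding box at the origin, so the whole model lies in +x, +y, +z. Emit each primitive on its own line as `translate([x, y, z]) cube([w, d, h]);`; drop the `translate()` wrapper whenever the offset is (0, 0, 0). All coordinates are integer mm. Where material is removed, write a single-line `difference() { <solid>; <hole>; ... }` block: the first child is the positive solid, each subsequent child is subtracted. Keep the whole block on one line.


difference() { cube([4560, 240, 2770]); translate([2111, 0, 0]) cube([911, 240, 2073]); }
translate([0, 5420, 0]) cube([4560, 240, 2770]);
translate([0, 240, 0]) cube([240, 5180, 2770]);
translate([4320, 240, 0]) cube([240, 5180, 2770]);


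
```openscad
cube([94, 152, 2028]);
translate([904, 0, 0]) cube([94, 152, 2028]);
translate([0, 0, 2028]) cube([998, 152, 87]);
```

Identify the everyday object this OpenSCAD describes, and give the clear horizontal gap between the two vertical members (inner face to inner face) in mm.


A door frame. The clear opening width is 810 mm.

Two 2028 mm tall posts with a header on top — a door frame. The left jamb is 94 mm wide at x = 0; the right jamb starts at x = 904. The clear opening is 904 − 94 = 810 mm.


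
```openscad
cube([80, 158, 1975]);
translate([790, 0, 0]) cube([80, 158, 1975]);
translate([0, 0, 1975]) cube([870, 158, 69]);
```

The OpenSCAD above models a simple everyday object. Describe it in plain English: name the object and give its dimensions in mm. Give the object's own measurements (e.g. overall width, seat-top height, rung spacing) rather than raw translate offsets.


A door frame. The clear opening is 710 mm wide and 1975 mm high. Two 80 mm wide jambs, 158 mm deep, stand either side of the opening from the floor to the top of the opening. A 69 mm thick head sits across the top of both jambs, spanning the full outside width of the frame.


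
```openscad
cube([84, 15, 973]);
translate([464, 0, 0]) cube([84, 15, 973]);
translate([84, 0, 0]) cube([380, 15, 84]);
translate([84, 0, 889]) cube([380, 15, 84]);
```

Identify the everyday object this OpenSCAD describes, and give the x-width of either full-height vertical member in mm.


A picture frame. The border width is 84 mm.

Four thin pieces enclosing a rectangular opening — a picture frame. The two full-height stiles are 973 mm tall; the top rail sits at z = 889 and is 84 mm tall, so the border above the opening is 973 − 889 = 84 mm, matching the stile x-width.


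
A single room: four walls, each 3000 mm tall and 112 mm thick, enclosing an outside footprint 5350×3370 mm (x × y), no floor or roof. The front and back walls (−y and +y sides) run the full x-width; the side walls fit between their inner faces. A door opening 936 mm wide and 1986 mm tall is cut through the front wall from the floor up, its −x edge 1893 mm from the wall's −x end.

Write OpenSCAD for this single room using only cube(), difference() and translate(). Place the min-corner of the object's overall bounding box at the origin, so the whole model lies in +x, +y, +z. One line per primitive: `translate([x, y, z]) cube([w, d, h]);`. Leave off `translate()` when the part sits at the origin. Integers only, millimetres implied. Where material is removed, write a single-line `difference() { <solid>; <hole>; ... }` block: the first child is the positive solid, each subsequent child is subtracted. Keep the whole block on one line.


difference() { cube([5350, 112, 3000]); translate([1893, 0, 0]) cube([936, 112, 1986]); }
translate([0, 3258, 0]) cube([5350, 112, 3000]);
translate([0, 112, 0]) cube([112, 3146, 3000]);
translate([5238, 112, 0]) cube([112, 3146, 3000]);


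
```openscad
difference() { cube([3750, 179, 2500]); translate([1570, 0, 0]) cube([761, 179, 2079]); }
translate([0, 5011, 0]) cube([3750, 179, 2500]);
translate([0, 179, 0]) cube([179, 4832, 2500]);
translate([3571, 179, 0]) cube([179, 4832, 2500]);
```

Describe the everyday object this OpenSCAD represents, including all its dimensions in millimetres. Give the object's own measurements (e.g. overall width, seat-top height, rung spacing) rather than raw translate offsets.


A single room: four walls, each 2500 mm tall and 179 mm thick, enclosing an outside footprint 3750×5190 mm (x × y), no floor or roof. The front and back walls (−y and +y sides) run the full x-width; the side walls fit between their inner faces. A door opening 761 mm wide and 2079 mm tall is cut through the front wall from the floor up, its −x edge 1570 mm from the wall's −x end.


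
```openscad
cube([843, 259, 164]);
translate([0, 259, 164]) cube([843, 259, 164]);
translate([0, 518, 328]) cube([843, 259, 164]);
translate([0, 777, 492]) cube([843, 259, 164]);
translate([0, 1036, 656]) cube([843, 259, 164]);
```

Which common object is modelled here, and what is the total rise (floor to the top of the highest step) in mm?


A staircase. The total rise is 820 mm.

5 identical blocks, each offset up and back from the previous — a staircase. Each step is 164 mm tall and there are 5 of them, so the total rise is 5 × 164 = 820 mm.


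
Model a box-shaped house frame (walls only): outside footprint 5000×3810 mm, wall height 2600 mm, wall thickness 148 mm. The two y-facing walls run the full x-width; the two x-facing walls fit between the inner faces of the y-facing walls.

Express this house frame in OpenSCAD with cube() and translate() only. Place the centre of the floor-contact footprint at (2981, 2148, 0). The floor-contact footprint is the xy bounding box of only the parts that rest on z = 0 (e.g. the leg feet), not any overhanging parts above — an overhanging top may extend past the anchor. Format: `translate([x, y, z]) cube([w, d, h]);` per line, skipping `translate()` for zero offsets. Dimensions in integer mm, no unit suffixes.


translate([481, 243, 0]) cube([5000, 148, 2600]);
translate([481, 3905, 0]) cube([5000, 148, 2600]);
translate([481, 391, 0]) cube([148, 3514, 2600]);
translate([5333, 391, 0]) cube([148, 3514, 2600]);


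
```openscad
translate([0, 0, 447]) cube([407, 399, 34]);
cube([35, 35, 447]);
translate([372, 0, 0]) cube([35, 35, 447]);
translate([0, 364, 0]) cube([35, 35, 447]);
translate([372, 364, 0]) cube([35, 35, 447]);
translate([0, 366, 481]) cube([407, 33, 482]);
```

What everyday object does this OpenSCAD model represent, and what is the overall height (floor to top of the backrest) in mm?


A chair. The overall height is 963 mm.

A slab on four corner posts with a tall panel at the back — a chair. The seat slab sits at z = 447 with thickness 34, and the 482 mm backrest starts at the seat top, so the overall height is 447 + 34 + 482 = 963 mm.


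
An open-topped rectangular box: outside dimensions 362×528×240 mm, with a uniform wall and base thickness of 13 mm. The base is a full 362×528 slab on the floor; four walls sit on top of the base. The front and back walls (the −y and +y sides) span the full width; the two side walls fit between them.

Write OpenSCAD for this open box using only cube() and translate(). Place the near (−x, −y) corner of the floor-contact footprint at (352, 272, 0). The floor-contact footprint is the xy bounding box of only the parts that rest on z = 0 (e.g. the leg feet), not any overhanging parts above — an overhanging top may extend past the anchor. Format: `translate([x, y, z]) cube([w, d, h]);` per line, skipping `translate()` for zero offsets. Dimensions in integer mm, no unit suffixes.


translate([352, 272, 0]) cube([362, 528, 13]);
translate([352, 272, 13]) cube([362, 13, 227]);
translate([352, 787, 13]) cube([362, 13, 227]);
translate([352, 285, 13]) cube([13, 502, 227]);
translate([701, 285, 13]) cube([13, 502, 227]);


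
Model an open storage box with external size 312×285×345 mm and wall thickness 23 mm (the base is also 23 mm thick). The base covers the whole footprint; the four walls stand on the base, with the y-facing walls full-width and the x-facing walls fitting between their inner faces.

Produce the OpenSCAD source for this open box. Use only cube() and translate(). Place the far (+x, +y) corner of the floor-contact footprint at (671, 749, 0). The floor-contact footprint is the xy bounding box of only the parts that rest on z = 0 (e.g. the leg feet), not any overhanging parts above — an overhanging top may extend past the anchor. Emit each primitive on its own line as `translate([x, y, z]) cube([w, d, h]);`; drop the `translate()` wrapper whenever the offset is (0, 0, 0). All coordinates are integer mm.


translate([359, 464, 0]) cube([312, 285, 23]);
translate([359, 464, 23]) cube([312, 23, 322]);
translate([359, 726, 23]) cube([312, 23, 322]);
translate([359, 487, 23]) cube([23, 239, 322]);
translate([648, 487, 23]) cube([23, 239, 322]);


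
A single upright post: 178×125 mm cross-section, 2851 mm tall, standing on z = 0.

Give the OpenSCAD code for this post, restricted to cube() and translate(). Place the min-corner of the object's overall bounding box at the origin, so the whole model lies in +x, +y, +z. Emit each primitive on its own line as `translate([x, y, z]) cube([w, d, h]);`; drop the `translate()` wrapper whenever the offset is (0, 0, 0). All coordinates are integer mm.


cube([178, 125, 2851]);


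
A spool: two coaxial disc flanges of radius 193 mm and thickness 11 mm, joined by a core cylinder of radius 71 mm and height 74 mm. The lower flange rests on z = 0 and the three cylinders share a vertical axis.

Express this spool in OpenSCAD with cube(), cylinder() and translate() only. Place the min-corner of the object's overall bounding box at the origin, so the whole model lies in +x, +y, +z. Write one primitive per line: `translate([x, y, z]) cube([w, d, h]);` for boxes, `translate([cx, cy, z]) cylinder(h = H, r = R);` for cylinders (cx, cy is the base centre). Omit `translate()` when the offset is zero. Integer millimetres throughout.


translate([193, 193, 0]) cylinder(h = 11, r = 193);
translate([193, 193, 11]) cylinder(h = 74, r = 71);
translate([193, 193, 85]) cylinder(h = 11, r = 193);


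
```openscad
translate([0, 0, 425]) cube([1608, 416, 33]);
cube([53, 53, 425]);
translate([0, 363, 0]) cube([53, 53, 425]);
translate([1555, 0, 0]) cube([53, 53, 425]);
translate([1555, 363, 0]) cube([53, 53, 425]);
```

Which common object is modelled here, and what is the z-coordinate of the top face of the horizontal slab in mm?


A bench. The seat-top height is 458 mm.

A long slab on four corner posts — a bench. The slab sits at z = 425 with thickness 33, so the top is 425 + 33 = 458 mm.


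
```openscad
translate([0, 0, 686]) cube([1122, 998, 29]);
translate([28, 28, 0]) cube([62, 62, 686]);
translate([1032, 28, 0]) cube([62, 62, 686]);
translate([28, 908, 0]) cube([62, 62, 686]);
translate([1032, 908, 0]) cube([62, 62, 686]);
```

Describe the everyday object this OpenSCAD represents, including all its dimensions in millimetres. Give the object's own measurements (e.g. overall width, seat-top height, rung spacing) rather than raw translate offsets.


A table: top 1122 mm (x) × 998 mm (y), 29 mm thick, upper face at z = 715 mm, on four 62×62 mm square legs, each inset 28 mm from the nearest pair of top edges from z = 0 to the bottom of the top.


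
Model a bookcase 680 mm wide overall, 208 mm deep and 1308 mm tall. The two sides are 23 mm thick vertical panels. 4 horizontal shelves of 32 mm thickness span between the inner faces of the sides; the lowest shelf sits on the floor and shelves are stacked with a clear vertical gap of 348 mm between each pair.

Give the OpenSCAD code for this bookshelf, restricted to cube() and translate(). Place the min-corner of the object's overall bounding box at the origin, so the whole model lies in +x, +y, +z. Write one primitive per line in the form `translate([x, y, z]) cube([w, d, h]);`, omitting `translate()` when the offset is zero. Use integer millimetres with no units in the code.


cube([23, 208, 1308]);
translate([657, 0, 0]) cube([23, 208, 1308]);
translate([23, 0, 0]) cube([634, 208, 32]);
translate([23, 0, 380]) cube([634, 208, 32]);
translate([23, 0, 760]) cube([634, 208, 32]);
translate([23, 0, 1140]) cube([634, 208, 32]);


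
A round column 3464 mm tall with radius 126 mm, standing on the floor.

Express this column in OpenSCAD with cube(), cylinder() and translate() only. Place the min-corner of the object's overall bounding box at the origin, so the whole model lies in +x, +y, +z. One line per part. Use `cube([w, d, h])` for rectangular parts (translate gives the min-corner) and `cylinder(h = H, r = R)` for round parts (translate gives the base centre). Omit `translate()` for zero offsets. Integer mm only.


translate([126, 126, 0]) cylinder(h = 3464, r = 126);


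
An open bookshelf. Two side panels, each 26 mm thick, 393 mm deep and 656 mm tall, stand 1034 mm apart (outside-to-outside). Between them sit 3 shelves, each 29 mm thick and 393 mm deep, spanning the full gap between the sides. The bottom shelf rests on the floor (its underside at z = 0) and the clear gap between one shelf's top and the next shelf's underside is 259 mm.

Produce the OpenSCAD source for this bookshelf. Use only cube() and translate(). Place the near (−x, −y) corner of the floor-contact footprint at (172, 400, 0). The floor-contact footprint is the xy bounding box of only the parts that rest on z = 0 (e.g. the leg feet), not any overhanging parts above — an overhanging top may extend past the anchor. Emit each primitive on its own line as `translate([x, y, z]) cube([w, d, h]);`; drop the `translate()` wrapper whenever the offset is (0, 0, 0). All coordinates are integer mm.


translate([172, 400, 0]) cube([26, 393, 656]);
translate([1180, 400, 0]) cube([26, 393, 656]);
translate([198, 400, 0]) cube([982, 393, 29]);
translate([198, 400, 288]) cube([982, 393, 29]);
translate([198, 400, 576]) cube([982, 393, 29]);


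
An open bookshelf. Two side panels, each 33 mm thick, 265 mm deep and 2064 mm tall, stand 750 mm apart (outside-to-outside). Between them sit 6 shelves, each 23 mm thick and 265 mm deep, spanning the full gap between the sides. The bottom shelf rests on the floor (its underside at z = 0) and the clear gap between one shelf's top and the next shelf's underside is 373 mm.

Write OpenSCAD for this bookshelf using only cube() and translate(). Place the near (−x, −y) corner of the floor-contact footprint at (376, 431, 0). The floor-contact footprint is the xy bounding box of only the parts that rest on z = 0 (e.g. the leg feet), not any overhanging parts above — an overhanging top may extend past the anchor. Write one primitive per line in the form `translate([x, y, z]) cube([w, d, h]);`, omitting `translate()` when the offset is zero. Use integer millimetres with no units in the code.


translate([376, 431, 0]) cube([33, 265, 2064]);
translate([1093, 431, 0]) cube([33, 265, 2064]);
translate([409, 431, 0]) cube([684, 265, 23]);
translate([409, 431, 396]) cube([684, 265, 23]);
translate([409, 431, 792]) cube([684, 265, 23]);
translate([409, 431, 1188]) cube([684, 265, 23]);
translate([409, 431, 1584]) cube([684, 265, 23]);
translate([409, 431, 1980]) cube([684, 265, 23]);


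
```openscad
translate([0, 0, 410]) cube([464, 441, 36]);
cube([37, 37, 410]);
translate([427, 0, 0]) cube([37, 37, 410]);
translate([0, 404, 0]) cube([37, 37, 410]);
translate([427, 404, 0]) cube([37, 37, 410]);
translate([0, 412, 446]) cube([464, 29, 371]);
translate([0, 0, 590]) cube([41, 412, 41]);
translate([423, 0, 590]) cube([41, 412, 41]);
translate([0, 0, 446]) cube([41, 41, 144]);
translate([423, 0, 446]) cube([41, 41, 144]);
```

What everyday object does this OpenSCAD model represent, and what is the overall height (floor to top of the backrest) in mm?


A chair. The overall height is 817 mm.

A slab on four corner posts with a tall panel at the back — a chair. The seat slab sits at z = 410 with thickness 36, and the 371 mm backrest starts at the seat top, so the overall height is 410 + 36 + 371 = 817 mm.


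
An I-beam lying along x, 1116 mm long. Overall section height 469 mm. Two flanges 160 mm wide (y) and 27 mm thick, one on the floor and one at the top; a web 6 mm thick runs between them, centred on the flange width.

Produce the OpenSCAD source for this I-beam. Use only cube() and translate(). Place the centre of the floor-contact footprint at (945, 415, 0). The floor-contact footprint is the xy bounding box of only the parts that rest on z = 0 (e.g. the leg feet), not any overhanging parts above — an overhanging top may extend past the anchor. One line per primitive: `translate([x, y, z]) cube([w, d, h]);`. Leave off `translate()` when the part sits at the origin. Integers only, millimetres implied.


translate([387, 335, 0]) cube([1116, 160, 27]);
translate([387, 412, 27]) cube([1116, 6, 415]);
translate([387, 335, 442]) cube([1116, 160, 27]);


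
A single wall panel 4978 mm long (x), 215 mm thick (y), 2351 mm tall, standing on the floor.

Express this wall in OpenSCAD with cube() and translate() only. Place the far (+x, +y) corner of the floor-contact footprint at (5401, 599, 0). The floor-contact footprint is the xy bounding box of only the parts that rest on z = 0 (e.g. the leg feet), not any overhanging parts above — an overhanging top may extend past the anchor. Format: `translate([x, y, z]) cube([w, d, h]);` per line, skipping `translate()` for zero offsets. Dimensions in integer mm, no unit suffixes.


translate([423, 384, 0]) cube([4978, 215, 2351]);


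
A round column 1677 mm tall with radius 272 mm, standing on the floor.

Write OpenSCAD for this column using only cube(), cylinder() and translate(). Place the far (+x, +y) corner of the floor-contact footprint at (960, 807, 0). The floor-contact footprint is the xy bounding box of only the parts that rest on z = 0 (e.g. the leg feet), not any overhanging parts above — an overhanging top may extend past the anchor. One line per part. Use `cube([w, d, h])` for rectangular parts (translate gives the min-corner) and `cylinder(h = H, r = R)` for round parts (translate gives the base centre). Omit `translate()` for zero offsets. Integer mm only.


translate([688, 535, 0]) cylinder(h = 1677, r = 272);


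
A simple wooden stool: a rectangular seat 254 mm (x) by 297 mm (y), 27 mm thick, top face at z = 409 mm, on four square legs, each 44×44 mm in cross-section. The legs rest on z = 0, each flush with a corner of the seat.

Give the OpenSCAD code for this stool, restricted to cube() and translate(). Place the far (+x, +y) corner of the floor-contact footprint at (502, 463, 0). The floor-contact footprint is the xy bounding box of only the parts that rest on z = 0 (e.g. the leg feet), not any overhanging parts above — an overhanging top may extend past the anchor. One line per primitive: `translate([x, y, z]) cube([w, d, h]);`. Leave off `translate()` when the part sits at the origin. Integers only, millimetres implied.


// leg_h = 409 - 27 = 382
translate([248, 166, 382]) cube([254, 297, 27]);
translate([248, 166, 0]) cube([44, 44, 382]);
translate([458, 166, 0]) cube([44, 44, 382]);
translate([248, 419, 0]) cube([44, 44, 382]);
translate([458, 419, 0]) cube([44, 44, 382]);


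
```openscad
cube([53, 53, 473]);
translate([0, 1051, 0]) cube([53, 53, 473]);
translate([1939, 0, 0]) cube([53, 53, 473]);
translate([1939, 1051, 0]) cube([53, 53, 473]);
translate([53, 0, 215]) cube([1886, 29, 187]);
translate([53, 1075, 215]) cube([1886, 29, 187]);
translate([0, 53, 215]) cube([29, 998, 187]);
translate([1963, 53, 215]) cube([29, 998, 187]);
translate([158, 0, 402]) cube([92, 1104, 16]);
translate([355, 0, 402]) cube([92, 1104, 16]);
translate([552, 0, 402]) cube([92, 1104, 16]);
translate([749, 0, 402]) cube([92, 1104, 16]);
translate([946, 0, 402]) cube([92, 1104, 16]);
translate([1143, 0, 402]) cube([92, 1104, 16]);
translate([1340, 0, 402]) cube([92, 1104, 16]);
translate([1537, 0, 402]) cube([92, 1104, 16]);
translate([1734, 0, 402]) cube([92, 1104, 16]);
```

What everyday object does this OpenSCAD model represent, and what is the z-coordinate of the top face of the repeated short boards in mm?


A bed frame. The slat-top height is 418 mm.

Four posts, four rails, and a row of slats — a bed frame. Slats sit on the rails at z = 215 + 187 = 402; with slat thickness 16, the top is 418 mm.


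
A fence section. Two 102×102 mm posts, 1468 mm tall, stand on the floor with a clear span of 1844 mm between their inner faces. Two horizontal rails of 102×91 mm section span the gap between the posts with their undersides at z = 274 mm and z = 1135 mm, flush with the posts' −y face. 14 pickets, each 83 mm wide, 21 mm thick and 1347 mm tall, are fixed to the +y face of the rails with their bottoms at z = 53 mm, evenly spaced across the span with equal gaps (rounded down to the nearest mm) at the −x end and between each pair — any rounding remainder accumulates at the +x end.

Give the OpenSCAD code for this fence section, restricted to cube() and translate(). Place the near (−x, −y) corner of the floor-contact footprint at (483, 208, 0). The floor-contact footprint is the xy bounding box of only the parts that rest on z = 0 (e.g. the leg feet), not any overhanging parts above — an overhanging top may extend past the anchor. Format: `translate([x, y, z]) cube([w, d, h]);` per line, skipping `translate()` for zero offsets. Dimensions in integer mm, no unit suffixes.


translate([483, 208, 0]) cube([102, 102, 1468]);
translate([2429, 208, 0]) cube([102, 102, 1468]);
translate([585, 208, 274]) cube([1844, 102, 91]);
translate([585, 208, 1135]) cube([1844, 102, 91]);
translate([630, 310, 53]) cube([83, 21, 1347]);
translate([758, 310, 53]) cube([83, 21, 1347]);
translate([886, 310, 53]) cube([83, 21, 1347]);
translate([1014, 310, 53]) cube([83, 21, 1347]);
translate([1142, 310, 53]) cube([83, 21, 1347]);
translate([1270, 310, 53]) cube([83, 21, 1347]);
translate([1398, 310, 53]) cube([83, 21, 1347]);
translate([1526, 310, 53]) cube([83, 21, 1347]);
translate([1654, 310, 53]) cube([83, 21, 1347]);
translate([1782, 310, 53]) cube([83, 21, 1347]);
translate([1910, 310, 53]) cube([83, 21, 1347]);
translate([2038, 310, 53]) cube([83, 21, 1347]);
translate([2166, 310, 53]) cube([83, 21, 1347]);
translate([2294, 310, 53]) cube([83, 21, 1347]);


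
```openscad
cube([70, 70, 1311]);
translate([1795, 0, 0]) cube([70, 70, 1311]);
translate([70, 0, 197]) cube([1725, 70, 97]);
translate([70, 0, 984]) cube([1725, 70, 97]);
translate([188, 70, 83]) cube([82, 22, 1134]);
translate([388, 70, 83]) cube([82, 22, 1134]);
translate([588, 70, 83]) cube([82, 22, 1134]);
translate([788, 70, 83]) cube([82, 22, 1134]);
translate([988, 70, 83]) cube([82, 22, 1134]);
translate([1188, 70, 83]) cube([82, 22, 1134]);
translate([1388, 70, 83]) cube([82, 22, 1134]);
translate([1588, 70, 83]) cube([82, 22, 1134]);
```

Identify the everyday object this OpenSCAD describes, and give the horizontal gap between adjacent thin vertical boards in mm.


A fence section. The picket gap is 118 mm.

Two posts, two rails, 8 pickets — a fence section. Span 1725 mm holds 8 pickets of 82 mm with 9 equal gaps: ⌊(1725 − 8·82) / 9⌋ = 118 mm.


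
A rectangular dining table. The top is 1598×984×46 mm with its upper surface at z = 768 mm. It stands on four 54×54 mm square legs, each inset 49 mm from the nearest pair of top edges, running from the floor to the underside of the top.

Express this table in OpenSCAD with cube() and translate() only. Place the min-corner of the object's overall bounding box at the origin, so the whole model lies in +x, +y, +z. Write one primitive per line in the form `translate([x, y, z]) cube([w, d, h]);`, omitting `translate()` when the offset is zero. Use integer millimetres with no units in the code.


// leg_h = 768 - 46 = 722
translate([0, 0, 722]) cube([1598, 984, 46]);
translate([49, 49, 0]) cube([54, 54, 722]);
translate([1495, 49, 0]) cube([54, 54, 722]);
translate([49, 881, 0]) cube([54, 54, 722]);
translate([1495, 881, 0]) cube([54, 54, 722]);


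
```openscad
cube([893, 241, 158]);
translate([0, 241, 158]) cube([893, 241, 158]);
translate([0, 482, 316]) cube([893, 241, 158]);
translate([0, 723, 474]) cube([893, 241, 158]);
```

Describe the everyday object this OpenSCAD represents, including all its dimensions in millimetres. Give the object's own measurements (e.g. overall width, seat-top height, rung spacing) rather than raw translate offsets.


A straight staircase of 4 solid steps. Each step is 893 mm wide (x), 241 mm deep (y, the going) and 158 mm tall (the rise). The first step rests on the floor; each subsequent step sits one going further in +y and one rise higher in +z, directly behind and above the previous step with no overlap.
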